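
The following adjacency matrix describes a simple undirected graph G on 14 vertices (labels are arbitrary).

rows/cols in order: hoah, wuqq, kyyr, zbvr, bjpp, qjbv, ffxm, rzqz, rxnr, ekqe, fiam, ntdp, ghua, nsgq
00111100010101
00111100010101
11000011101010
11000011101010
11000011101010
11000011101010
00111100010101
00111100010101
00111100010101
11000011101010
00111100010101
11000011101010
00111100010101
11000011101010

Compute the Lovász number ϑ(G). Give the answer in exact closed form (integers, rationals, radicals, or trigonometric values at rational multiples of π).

7

deg(wuqq) = 7; N(wuqq) = {kyyr, zbvr, bjpp, qjbv, ekqe, ntdp, nsgq}.
Vertex ntdp has 7 neighbors: hoah, wuqq, ffxm, rzqz, rxnr, fiam, ghua.
deg(hoah) = 7; N(hoah) = {kyyr, zbvr, bjpp, qjbv, ekqe, ntdp, nsgq}.
Vertex ffxm has 7 neighbors: kyyr, zbvr, bjpp, qjbv, ekqe, ntdp, nsgq.
Complete 2-partite, parts [7, 7]: perfect, ϑ = α = 7.
ϑ(G) ≈ 7.0000.
7 ≤ 7 ≤ 7: collapsed.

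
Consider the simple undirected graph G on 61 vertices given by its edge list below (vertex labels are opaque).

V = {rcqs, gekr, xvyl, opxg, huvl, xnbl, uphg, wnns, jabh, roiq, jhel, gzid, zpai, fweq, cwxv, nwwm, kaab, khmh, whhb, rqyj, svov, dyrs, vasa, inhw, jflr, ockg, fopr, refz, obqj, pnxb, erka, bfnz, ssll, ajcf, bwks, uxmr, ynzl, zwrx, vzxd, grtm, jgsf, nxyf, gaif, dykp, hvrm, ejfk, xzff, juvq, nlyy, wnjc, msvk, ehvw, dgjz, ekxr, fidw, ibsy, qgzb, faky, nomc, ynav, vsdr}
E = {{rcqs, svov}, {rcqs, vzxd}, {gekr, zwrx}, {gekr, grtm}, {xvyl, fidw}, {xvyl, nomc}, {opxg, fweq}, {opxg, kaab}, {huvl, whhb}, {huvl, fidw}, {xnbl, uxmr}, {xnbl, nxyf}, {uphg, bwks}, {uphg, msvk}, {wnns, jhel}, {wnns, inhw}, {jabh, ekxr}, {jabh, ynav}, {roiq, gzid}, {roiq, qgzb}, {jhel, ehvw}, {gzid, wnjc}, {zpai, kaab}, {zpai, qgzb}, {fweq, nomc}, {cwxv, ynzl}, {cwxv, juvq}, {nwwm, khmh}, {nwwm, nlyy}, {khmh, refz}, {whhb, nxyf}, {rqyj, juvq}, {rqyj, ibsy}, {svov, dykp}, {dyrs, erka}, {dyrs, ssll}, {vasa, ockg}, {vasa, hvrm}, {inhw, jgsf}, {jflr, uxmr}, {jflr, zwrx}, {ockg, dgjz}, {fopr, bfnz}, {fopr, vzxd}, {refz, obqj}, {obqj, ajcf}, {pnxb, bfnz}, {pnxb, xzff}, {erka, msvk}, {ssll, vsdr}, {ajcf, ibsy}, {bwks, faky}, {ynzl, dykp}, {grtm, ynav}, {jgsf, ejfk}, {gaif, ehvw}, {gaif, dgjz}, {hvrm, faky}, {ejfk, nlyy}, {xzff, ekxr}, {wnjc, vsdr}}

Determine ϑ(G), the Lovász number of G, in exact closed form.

Vertex refz has 2 neighbors: khmh, obqj.
deg(khmh) = 2; N(khmh) = {nwwm, refz}.
Vertex hvrm has 2 neighbors: vasa, faky.
deg(inhw) = 2; N(inhw) = {wnns, jgsf}.
G on 61 vertices is 2-regular; connected 2-regular on 61 ⇒ C_{61}.
A has 31 distinct eigenvalues ≈ [2.0, 1.9894, 1.95771, 1.90527, 1.83263, 1.74057, 1.63006, 1.50226, 1.35855, 1.20043, 1.02959, 0.84783, 0.65708, 0.45938, 0.2568, 0.0515, -0.15435, -0.35856, -0.55897, -0.75346, -0.93995, -1.11649, -1.28119, -1.4323, -1.56824, -1.68755, -1.78897, -1.87143, -1.93406, -1.97618, -1.99735].
Lovász: ϑ = −61(-2*cos(pi/61))/(2+-(-1)*2*cos(pi/61)) = 61*cos(pi/61)/(cos(pi/61) + 1).
= 30.479766… (decimal).
Sandwich: α(G)=30 ≤ ϑ(G)=61*cos(pi/61)/(cos(pi/61) + 1) ≤ χ(Ḡ)=31 (both strict).

61*cos(pi/61)/(cos(pi/61) + 1)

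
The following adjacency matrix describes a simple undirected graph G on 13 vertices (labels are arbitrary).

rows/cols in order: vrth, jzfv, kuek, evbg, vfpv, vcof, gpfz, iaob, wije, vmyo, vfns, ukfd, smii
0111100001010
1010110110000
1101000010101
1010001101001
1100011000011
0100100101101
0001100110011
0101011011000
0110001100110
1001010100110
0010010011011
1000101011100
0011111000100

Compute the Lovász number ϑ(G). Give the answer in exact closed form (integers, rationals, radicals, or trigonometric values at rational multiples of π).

sqrt(13)

Vertex kuek has 6 neighbors: vrth, jzfv, evbg, wije, vfns, smii.
N(jzfv) = {vrth, kuek, vfpv, vcof, iaob, wije}, |N(jzfv)| = 6.
deg(wije) = 6; N(wije) = {jzfv, kuek, gpfz, iaob, vfns, ukfd}.
deg(evbg) = 6; N(evbg) = {vrth, kuek, gpfz, iaob, vmyo, smii}.
Every vertex has degree 6 (N=13); SR(13,6,2,3) — a Paley graph.
Distinct eigenvalues (to 5 d.p.): [6.0, 1.30278, -2.30278].
−13·(-sqrt(13)/2 - 1/2) / ((6)−(-sqrt(13)/2 - 1/2)) = sqrt(13) = ϑ(G).
= 3.605551… (decimal).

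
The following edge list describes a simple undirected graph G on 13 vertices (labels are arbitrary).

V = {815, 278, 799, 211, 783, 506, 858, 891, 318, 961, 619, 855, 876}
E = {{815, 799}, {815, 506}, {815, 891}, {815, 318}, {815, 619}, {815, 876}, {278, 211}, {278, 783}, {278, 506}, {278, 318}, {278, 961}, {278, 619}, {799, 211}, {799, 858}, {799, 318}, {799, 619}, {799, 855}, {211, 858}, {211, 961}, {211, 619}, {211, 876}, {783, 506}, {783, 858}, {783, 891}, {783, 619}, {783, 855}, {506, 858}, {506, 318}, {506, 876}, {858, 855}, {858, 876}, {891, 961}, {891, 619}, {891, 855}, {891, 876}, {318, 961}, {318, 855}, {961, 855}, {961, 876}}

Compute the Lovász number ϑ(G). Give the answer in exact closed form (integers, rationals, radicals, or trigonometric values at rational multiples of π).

sqrt(13)

deg(891) = 6; N(891) = {815, 783, 961, 619, 855, 876}.
N(799) = {815, 211, 858, 318, 619, 855}, |N(799)| = 6.
N(619) = {815, 278, 799, 211, 783, 891}, |N(619)| = 6.
deg(855) = 6; N(855) = {799, 783, 858, 891, 318, 961}.
6-regular, N=13; Paley(13): SR with (k,λ,μ)=(6,2,3).
spec(A) ≈ [6.0, 1.30278, -2.30278] (distinct, 5 d.p.).
Lovász (edge-transitive): ϑ = −13·(-sqrt(13)/2 - 1/2)/((6)−(-sqrt(13)/2 - 1/2)) = sqrt(13).
≈ 3.60555 (to 5 d.p.).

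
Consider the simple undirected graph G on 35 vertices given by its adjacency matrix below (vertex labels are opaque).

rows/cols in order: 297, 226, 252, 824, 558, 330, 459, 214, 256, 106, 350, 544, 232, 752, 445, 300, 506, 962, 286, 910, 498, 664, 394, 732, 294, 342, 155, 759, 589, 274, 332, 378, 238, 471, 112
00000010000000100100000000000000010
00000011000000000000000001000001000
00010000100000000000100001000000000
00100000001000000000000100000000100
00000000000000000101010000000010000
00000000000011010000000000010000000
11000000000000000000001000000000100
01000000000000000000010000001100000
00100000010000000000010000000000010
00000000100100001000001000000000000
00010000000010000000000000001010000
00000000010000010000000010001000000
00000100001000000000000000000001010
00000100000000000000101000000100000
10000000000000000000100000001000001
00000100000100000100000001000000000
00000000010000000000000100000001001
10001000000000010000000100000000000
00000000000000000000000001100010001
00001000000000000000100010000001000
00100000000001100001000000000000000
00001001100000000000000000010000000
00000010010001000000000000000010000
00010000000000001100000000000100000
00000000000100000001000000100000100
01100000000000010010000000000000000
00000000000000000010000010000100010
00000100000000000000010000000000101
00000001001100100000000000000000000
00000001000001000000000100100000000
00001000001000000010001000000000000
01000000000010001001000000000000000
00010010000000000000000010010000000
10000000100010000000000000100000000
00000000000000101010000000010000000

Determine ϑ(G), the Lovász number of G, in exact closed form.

15

N(544) = {106, 300, 294, 589}, |N(544)| = 4.
N(471) = {297, 256, 232, 155}, |N(471)| = 4.
deg(238) = 4; N(238) = {824, 459, 294, 759}.
Vertex 274 has 4 neighbors: 214, 752, 732, 155.
35-vertex 4-regular graph: Kneser-type, 3-subsets of [7].
The 4 distinct eigenvalues: [4.0, 2.0, -1.0, -3.0].
Lovász: ϑ = −35(-3)/(4+-1*(-3)) = 15.
≈ 15.00000000 (to 8 d.p.).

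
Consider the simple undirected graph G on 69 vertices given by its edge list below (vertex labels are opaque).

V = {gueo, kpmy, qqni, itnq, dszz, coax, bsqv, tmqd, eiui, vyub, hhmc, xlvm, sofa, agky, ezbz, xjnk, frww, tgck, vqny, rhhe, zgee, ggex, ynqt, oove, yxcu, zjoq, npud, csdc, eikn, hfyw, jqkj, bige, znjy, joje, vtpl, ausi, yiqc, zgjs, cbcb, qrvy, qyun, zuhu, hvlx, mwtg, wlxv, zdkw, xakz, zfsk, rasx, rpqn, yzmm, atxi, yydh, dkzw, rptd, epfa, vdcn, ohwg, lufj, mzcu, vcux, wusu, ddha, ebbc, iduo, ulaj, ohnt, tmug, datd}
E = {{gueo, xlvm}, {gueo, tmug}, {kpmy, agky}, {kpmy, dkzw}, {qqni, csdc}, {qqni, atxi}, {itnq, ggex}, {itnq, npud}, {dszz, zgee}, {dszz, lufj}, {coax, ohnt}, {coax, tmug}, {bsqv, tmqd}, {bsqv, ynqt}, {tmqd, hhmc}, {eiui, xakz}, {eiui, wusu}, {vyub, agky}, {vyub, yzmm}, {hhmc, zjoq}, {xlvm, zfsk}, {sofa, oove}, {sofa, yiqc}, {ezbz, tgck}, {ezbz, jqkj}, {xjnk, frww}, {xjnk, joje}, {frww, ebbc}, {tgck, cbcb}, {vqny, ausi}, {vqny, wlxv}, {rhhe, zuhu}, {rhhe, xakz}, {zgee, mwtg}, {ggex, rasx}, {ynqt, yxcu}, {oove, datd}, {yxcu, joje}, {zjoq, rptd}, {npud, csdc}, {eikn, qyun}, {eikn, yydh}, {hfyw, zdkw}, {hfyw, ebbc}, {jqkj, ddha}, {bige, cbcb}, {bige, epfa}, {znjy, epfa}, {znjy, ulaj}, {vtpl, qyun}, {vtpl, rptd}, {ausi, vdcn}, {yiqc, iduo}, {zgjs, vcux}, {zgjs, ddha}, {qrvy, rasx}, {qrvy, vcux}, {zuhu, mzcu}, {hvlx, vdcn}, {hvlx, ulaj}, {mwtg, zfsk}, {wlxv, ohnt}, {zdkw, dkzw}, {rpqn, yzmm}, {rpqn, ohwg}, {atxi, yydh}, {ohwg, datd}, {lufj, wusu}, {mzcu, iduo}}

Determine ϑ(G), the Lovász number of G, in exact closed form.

69*cos(pi/69)/(cos(pi/69) + 1)

N(rasx) = {ggex, qrvy}, |N(rasx)| = 2.
deg(dkzw) = 2; N(dkzw) = {kpmy, zdkw}.
deg(jqkj) = 2; N(jqkj) = {ezbz, ddha}.
Vertex epfa has 2 neighbors: bige, znjy.
Every vertex has degree 2 (N=69); this is C_{69}, the 69-cycle.
A has 35 distinct eigenvalues ≈ [2.0, 1.991714, 1.966923, 1.925835, 1.868788, 1.796255, 1.708839, 1.607262, 1.492367, 1.365106, 1.226534, 1.077797, 0.92013, 0.754838, 0.583292, 0.406912, 0.22716, 0.045526, -0.136485, -0.317365, -0.495616, -0.669759, -0.838353, -1.0, -1.153361, -1.297164, -1.430219, -1.551423, -1.659771, -1.754365, -1.834423, -1.899279, -1.948398, -1.981372, -1.997927].
λ_max=2, λ_min=-2*cos(pi/69); ϑ = −69·λ_min/(λ_max−λ_min) = 69*cos(pi/69)/(cos(pi/69) + 1).
= 34.48211410… (decimal).
α=34, χ(Ḡ)=35; ϑ=69*cos(pi/69)/(cos(pi/69) + 1) lies between (both strict).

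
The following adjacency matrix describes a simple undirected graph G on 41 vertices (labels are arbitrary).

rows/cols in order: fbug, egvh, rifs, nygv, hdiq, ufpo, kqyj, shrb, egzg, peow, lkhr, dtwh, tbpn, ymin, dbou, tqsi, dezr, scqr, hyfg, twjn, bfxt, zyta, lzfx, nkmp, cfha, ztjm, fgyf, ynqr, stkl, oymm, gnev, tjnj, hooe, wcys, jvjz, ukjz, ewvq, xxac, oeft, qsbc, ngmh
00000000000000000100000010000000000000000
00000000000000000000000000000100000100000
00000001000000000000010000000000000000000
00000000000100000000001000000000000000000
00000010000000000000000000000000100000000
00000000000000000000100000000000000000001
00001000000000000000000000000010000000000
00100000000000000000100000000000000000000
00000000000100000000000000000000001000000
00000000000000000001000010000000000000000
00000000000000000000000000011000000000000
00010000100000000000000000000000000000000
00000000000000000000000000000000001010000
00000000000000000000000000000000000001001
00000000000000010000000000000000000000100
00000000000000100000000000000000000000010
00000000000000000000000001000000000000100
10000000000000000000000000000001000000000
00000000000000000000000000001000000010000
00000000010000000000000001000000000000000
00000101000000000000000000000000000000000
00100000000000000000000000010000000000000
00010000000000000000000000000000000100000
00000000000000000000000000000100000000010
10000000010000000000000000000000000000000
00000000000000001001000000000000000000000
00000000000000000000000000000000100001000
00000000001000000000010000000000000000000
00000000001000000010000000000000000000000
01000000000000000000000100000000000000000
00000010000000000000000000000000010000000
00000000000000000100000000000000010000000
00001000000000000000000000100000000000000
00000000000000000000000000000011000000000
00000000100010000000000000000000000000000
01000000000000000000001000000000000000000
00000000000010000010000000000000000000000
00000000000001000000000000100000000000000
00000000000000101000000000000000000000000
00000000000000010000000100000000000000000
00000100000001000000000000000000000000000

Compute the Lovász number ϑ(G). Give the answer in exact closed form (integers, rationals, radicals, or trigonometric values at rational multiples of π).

41*cos(pi/41)/(cos(pi/41) + 1)

N(ynqr) = {lkhr, zyta}, |N(ynqr)| = 2.
deg(nkmp) = 2; N(nkmp) = {oymm, qsbc}.
deg(fbug) = 2; N(fbug) = {scqr, cfha}.
deg(gnev) = 2; N(gnev) = {kqyj, wcys}.
41-vertex 2-regular graph: the odd cycle C_{41}.
A has 21 distinct eigenvalues ≈ [2.0, 1.977, 1.907, 1.792, 1.636, 1.441, 1.212, 0.955, 0.676, 0.381, 0.077, -0.229, -0.53, -0.818, -1.087, -1.331, -1.543, -1.719, -1.855, -1.947, -1.994].
λ_max=2, λ_min=-2*cos(pi/41); ϑ = −41·λ_min/(λ_max−λ_min) = 41*cos(pi/41)/(cos(pi/41) + 1).
ϑ(G) ≈ 20.469880274.
Sandwich: α(G)=20 ≤ ϑ(G)=41*cos(pi/41)/(cos(pi/41) + 1) ≤ χ(Ḡ)=21 (both strict).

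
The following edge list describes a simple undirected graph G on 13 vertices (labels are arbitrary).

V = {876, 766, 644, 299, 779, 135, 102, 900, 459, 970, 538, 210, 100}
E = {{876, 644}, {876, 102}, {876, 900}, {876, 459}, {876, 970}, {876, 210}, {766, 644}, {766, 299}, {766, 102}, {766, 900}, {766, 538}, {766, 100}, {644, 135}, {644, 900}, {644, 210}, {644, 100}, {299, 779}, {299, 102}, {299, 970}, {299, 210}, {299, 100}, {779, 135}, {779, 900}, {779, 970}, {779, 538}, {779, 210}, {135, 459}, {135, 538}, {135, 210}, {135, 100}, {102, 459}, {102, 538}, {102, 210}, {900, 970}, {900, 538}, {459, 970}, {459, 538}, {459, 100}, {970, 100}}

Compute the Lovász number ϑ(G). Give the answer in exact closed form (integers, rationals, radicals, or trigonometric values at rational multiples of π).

sqrt(13)

N(299) = {766, 779, 102, 970, 210, 100}, |N(299)| = 6.
deg(644) = 6; N(644) = {876, 766, 135, 900, 210, 100}.
deg(100) = 6; N(100) = {766, 644, 299, 135, 459, 970}.
deg(459) = 6; N(459) = {876, 135, 102, 970, 538, 100}.
6-regular, N=13; Paley(13): SR with (k,λ,μ)=(6,2,3).
Distinct eigenvalues (to 6 d.p.): [6.0, 1.302776, -2.302776].
Lovász (edge-transitive): ϑ = −13·(-sqrt(13)/2 - 1/2)/((6)−(-sqrt(13)/2 - 1/2)) = sqrt(13).
≈ 3.6056 (to 4 d.p.).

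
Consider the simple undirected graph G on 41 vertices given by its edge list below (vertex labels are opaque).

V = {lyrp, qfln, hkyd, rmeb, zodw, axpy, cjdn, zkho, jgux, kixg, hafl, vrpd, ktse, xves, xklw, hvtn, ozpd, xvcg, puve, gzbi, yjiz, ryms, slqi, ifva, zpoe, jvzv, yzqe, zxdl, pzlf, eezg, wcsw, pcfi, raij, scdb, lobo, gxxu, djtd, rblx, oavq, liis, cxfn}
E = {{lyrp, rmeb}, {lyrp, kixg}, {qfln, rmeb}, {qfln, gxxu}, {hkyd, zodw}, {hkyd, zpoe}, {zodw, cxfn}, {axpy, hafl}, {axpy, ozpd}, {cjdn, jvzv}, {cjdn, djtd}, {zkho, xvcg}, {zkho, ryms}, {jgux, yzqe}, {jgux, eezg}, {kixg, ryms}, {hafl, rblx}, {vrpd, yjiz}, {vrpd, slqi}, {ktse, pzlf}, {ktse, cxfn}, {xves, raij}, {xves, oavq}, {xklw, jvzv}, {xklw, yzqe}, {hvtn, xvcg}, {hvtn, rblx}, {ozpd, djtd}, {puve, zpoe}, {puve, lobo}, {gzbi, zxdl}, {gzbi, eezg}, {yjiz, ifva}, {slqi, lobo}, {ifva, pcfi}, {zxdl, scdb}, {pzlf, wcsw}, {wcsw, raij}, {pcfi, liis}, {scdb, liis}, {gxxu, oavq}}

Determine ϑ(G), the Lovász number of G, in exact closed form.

41*cos(pi/41)/(cos(pi/41) + 1)

deg(ryms) = 2; N(ryms) = {zkho, kixg}.
deg(zkho) = 2; N(zkho) = {xvcg, ryms}.
deg(yzqe) = 2; N(yzqe) = {jgux, xklw}.
deg(cjdn) = 2; N(cjdn) = {jvzv, djtd}.
41-vertex 2-regular graph: the odd cycle C_{41}.
A has 21 distinct eigenvalues ≈ [2.0, 1.97656, 1.90679, 1.79233, 1.63586, 1.44104, 1.21245, 0.95544, 0.67603, 0.38078, 0.07661, -0.22937, -0.52996, -0.81814, -1.08714, -1.33065, -1.54298, -1.71914, -1.855, -1.94739, -1.99413].
−41·(-2*cos(pi/41)) / ((2)−(-2*cos(pi/41))) = 41*cos(pi/41)/(cos(pi/41) + 1) = ϑ(G).
= 20.469880274… (decimal).
Check 20 ≤ 41*cos(pi/41)/(cos(pi/41) + 1) ≤ 21: both strict.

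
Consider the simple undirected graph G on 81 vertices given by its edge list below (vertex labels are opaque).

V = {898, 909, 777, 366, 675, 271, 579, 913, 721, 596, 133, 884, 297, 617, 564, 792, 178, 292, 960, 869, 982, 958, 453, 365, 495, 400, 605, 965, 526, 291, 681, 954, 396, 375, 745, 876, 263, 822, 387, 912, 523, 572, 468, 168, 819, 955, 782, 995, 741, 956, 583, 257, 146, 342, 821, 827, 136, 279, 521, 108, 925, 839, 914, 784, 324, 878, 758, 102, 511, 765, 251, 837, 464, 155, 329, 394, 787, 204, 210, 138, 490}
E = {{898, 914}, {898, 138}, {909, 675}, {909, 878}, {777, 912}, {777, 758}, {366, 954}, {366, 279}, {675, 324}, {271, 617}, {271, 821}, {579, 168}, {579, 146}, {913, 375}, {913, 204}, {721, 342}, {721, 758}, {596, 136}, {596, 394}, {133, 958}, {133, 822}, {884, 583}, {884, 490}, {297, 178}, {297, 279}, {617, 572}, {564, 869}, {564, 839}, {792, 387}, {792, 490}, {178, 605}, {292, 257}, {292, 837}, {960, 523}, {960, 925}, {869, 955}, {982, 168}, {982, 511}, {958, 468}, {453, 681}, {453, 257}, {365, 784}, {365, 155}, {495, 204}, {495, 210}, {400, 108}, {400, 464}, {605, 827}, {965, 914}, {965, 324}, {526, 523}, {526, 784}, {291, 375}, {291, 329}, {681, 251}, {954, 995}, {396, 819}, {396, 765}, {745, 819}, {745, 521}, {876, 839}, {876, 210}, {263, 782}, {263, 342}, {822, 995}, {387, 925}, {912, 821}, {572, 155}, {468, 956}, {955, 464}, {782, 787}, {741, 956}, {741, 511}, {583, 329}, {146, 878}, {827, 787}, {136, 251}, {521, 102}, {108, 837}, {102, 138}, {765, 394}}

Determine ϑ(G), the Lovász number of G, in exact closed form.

81*cos(pi/81)/(cos(pi/81) + 1)

deg(782) = 2; N(782) = {263, 787}.
Vertex 605 has 2 neighbors: 178, 827.
Vertex 784 has 2 neighbors: 365, 526.
N(995) = {954, 822}, |N(995)| = 2.
G on 81 vertices is 2-regular; this is C_{81}, the 81-cycle.
The 41 distinct eigenvalues: [2.0, 1.99399, 1.97598, 1.94609, 1.9045, 1.85145, 1.78727, 1.71233, 1.6271, 1.53209, 1.42786, 1.31504, 1.19432, 1.06641, 0.93209, 0.79216, 0.64747, 0.49888, 0.3473, 0.19362, 0.03878, -0.11629, -0.27066, -0.42341, -0.57361, -0.72036, -0.86277, -1.0, -1.13121, -1.25562, -1.37248, -1.48109, -1.58079, -1.67098, -1.75112, -1.82073, -1.87939, -1.92674, -1.96251, -1.98648, -1.9985].
ϑ = −N·λ_min/(λ_max−λ_min) = −81·(-2*cos(pi/81))/(2−(-2*cos(pi/81))) = 81*cos(pi/81)/(cos(pi/81) + 1).
= 40.484765310… (decimal).
Sandwich: α(G)=40 ≤ ϑ(G)=81*cos(pi/81)/(cos(pi/81) + 1) ≤ χ(Ḡ)=41 (both strict).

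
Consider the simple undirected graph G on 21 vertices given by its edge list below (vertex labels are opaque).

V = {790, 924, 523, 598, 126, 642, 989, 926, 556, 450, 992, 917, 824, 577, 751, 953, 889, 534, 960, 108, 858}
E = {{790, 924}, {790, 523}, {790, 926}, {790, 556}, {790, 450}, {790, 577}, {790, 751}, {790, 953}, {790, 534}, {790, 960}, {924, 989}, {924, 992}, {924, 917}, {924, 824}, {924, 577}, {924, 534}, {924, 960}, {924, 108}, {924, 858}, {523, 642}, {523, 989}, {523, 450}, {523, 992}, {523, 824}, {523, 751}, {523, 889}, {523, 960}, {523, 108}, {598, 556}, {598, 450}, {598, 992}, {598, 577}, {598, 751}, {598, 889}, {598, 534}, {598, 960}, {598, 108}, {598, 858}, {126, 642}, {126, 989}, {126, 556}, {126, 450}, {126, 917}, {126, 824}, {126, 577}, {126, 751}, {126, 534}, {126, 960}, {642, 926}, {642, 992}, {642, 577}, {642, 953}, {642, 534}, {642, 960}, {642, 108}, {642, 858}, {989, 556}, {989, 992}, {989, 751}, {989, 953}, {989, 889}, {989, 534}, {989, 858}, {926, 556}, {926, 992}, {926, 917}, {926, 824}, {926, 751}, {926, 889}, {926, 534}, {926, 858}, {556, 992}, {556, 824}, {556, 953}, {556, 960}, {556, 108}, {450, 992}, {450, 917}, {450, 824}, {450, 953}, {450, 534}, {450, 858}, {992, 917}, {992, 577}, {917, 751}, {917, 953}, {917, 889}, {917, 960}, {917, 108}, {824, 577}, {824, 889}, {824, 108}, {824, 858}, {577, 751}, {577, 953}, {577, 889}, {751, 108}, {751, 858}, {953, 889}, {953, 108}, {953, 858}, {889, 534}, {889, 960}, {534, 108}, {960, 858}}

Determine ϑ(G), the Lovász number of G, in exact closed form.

Vertex 108 has 10 neighbors: 924, 523, 598, 642, 556, 917, 824, 751, 953, 534.
Vertex 917 has 10 neighbors: 924, 126, 926, 450, 992, 751, 953, 889, 960, 108.
N(889) = {523, 598, 989, 926, 917, 824, 577, 953, 534, 960}, |N(889)| = 10.
deg(926) = 10; N(926) = {790, 642, 556, 992, 917, 824, 751, 889, 534, 858}.
10-regular, N=21; Kneser-type, 2-subsets of [7].
Distinct eigenvalues (to 5 d.p.): [10.0, 1.0, -4.0].
With N=21: ϑ(G) = 21·(-1*(-4))/(10−(-4)) = 6.
= 6.000000… (decimal).

6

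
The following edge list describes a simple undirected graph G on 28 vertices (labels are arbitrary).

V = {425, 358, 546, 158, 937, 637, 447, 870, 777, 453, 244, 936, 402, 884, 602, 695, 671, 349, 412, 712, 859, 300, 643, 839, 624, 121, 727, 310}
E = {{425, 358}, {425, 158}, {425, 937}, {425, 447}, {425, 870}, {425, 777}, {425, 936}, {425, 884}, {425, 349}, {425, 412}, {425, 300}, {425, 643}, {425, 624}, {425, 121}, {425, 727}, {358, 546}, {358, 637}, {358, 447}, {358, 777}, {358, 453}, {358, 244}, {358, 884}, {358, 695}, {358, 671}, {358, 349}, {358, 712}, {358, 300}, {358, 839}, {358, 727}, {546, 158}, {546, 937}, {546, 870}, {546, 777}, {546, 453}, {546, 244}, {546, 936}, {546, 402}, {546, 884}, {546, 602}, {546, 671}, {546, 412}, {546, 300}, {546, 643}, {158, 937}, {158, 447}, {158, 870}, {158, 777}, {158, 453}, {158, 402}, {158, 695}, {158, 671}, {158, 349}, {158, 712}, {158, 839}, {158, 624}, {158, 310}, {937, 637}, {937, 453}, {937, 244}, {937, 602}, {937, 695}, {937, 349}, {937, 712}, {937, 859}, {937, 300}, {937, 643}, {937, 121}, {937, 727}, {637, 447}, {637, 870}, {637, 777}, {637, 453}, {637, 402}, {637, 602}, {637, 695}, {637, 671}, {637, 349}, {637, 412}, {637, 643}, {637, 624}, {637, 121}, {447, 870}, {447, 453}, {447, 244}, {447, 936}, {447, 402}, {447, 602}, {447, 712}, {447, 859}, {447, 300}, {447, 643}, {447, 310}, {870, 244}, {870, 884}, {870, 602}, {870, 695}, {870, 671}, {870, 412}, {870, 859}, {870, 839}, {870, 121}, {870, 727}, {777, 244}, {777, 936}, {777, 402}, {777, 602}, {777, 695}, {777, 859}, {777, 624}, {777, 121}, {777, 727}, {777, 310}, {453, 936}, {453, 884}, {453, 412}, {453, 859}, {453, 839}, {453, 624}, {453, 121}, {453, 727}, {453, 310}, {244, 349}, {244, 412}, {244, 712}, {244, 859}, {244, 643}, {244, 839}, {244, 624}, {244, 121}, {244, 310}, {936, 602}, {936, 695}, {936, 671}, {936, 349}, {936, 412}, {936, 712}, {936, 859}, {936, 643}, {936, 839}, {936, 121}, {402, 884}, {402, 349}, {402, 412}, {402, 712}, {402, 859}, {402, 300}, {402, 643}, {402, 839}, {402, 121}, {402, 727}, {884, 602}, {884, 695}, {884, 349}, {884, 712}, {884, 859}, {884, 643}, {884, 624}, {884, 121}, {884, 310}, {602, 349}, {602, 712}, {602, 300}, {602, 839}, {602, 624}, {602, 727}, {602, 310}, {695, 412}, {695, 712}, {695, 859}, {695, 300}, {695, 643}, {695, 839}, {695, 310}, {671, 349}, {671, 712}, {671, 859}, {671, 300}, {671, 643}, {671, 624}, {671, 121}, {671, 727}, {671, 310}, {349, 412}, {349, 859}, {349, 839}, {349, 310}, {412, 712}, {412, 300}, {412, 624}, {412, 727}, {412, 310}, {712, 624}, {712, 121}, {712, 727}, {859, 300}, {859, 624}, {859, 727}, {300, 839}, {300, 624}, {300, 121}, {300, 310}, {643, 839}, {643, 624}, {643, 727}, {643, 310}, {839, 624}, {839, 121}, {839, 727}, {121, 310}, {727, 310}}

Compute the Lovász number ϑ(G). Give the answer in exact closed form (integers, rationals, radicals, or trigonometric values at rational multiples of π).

deg(712) = 15; N(712) = {358, 158, 937, 447, 244, 936, 402, 884, 602, 695, 671, 412, 624, 121, 727}.
Vertex 936 has 15 neighbors: 425, 546, 447, 777, 453, 602, 695, 671, 349, 412, 712, 859, 643, 839, 121.
deg(121) = 15; N(121) = {425, 937, 637, 870, 777, 453, 244, 936, 402, 884, 671, 712, 300, 839, 310}.
deg(425) = 15; N(425) = {358, 158, 937, 447, 870, 777, 936, 884, 349, 412, 300, 643, 624, 121, 727}.
Regular of degree 15 on 28 vertices: Kneser K(8,2) on C(8,2)=28 vertices.
Distinct eigenvalues (to 5 d.p.): [15.0, 1.0, -5.0].
Lovász: ϑ = −28(-5)/(15+-1*(-5)) = 7.
ϑ(G) ≈ 7.000000.

7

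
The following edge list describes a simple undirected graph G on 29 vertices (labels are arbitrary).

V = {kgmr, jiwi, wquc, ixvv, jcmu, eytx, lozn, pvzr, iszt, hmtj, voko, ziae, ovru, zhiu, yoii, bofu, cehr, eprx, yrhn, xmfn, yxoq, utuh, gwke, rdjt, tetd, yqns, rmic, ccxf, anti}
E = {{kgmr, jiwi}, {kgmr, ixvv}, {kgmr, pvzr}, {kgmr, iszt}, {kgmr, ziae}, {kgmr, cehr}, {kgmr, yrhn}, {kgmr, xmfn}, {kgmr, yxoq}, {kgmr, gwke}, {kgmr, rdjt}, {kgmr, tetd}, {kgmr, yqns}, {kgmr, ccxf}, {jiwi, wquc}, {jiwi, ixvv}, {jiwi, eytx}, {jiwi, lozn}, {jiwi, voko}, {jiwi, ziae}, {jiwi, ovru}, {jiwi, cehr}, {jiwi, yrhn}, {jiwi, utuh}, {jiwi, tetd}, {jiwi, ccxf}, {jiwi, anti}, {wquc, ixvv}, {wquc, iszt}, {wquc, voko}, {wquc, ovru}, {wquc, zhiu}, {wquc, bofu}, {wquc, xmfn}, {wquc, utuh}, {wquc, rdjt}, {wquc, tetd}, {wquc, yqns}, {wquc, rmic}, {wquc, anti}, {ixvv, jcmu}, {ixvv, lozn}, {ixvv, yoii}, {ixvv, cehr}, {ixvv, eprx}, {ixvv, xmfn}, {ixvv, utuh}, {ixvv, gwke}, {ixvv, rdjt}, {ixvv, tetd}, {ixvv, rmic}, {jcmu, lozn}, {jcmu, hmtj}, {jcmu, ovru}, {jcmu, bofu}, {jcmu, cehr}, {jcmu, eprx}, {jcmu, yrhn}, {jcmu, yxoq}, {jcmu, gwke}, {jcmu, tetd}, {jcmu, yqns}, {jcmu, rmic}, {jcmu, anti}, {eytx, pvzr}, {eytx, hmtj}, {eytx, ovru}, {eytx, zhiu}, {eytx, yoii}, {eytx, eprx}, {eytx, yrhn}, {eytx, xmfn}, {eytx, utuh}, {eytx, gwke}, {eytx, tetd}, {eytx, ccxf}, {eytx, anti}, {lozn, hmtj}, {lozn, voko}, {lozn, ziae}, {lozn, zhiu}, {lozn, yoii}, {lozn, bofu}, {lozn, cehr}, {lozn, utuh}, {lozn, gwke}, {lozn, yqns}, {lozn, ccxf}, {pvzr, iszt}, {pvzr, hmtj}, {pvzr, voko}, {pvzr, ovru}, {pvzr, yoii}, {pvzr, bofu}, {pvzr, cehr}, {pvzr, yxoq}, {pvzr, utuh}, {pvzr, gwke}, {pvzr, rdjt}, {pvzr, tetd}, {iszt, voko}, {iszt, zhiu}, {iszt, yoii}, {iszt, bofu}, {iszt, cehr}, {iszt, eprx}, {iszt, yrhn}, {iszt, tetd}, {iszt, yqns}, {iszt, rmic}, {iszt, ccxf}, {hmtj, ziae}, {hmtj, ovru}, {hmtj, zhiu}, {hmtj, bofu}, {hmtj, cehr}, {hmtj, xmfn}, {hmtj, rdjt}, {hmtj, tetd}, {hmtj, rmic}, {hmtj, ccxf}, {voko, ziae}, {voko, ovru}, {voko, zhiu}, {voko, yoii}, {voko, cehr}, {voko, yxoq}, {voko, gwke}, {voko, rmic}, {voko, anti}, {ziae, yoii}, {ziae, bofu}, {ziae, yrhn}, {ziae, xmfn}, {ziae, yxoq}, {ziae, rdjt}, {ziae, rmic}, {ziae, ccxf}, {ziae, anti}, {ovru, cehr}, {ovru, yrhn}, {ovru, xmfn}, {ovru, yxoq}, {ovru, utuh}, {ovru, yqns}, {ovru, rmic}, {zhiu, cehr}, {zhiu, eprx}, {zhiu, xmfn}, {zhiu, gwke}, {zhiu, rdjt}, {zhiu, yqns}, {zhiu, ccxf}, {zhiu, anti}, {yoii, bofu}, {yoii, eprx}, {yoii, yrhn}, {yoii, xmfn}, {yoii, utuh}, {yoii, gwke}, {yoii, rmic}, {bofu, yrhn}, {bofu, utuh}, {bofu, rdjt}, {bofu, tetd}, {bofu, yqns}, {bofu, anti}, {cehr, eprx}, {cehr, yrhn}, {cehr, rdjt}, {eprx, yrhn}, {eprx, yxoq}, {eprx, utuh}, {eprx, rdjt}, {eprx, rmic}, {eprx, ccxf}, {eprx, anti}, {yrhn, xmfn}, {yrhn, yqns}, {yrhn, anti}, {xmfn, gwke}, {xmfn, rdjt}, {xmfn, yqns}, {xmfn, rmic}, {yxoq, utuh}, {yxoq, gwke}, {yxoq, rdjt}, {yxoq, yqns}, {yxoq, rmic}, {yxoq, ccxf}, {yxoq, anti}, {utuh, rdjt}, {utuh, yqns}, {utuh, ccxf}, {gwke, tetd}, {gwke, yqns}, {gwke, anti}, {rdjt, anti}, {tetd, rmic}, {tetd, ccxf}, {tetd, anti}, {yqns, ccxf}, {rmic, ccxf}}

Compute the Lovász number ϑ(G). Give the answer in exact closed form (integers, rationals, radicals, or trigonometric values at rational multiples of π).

deg(hmtj) = 14; N(hmtj) = {jcmu, eytx, lozn, pvzr, ziae, ovru, zhiu, bofu, cehr, xmfn, rdjt, tetd, rmic, ccxf}.
Vertex eytx has 14 neighbors: jiwi, pvzr, hmtj, ovru, zhiu, yoii, eprx, yrhn, xmfn, utuh, gwke, tetd, ccxf, anti.
Vertex ccxf has 14 neighbors: kgmr, jiwi, eytx, lozn, iszt, hmtj, ziae, zhiu, eprx, yxoq, utuh, tetd, yqns, rmic.
Vertex utuh has 14 neighbors: jiwi, wquc, ixvv, eytx, lozn, pvzr, ovru, yoii, bofu, eprx, yxoq, rdjt, yqns, ccxf.
14-regular, N=29; strongly regular (29,14,6,7).
spec(A) ≈ [14.0, 2.192582, -3.192582] (distinct, 6 d.p.).
ϑ = −N·λ_min/(λ_max−λ_min) = −29·(-sqrt(29)/2 - 1/2)/(14−(-sqrt(29)/2 - 1/2)) = sqrt(29).
Numerically 5.385164807.

sqrt(29)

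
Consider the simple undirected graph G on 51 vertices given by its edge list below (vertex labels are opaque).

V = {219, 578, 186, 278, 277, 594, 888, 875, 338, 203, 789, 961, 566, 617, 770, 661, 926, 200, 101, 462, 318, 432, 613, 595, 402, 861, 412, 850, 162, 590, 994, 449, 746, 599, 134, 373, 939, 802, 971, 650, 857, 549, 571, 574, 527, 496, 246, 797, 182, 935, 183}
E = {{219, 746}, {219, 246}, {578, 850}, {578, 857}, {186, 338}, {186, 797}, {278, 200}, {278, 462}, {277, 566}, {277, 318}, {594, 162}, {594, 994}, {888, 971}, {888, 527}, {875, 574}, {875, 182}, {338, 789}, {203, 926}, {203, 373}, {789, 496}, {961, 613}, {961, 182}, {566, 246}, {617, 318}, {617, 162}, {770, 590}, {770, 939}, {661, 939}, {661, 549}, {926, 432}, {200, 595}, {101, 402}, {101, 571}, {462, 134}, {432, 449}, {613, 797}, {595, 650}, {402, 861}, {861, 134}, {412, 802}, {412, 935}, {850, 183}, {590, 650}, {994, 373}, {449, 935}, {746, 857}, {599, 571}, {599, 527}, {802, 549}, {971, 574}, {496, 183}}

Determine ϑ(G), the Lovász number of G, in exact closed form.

51*cos(pi/51)/(cos(pi/51) + 1)

Vertex 338 has 2 neighbors: 186, 789.
deg(200) = 2; N(200) = {278, 595}.
N(661) = {939, 549}, |N(661)| = 2.
N(789) = {338, 496}, |N(789)| = 2.
2-regular, N=51; a single 51-cycle (edge-transitive).
spec(A) ≈ [2.0, 1.9848, 1.9396, 1.8649, 1.762, 1.6324, 1.478, 1.3012, 1.1047, 0.8915, 0.6647, 0.4279, 0.1845, -0.0616, -0.3068, -0.5473, -0.7796, -1.0, -1.2053, -1.3923, -1.5582, -1.7004, -1.8169, -1.9059, -1.9659, -1.9962] (distinct, 4 d.p.).
With N=51: ϑ(G) = 51·(-(-1)*2*cos(pi/51))/(2−(-2*cos(pi/51))) = 51*cos(pi/51)/(cos(pi/51) + 1).
ϑ(G) ≈ 25.47579.
25 ≤ 51*cos(pi/51)/(cos(pi/51) + 1) ≤ 26: both strict.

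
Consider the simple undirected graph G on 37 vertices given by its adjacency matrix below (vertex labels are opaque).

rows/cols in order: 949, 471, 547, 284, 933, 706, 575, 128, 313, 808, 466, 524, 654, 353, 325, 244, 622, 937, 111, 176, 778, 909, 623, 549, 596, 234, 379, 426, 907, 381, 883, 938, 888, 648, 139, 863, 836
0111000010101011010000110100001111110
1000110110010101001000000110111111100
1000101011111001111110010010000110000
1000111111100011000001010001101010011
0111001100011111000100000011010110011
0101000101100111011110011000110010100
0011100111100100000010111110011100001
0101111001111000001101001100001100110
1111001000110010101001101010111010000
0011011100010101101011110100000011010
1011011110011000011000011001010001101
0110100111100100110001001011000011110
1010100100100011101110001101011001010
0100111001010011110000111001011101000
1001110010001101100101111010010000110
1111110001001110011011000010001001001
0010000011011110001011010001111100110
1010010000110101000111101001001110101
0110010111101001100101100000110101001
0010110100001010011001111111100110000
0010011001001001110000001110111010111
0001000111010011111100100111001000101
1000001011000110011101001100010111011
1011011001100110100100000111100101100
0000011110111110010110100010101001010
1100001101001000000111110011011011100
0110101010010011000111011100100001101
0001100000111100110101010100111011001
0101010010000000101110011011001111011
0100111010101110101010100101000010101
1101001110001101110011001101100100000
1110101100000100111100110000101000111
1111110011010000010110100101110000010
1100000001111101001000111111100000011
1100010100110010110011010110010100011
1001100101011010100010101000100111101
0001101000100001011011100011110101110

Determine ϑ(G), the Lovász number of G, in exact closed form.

sqrt(37)

deg(706) = 18; N(706) = {471, 284, 128, 808, 466, 353, 325, 244, 937, 111, 176, 778, 549, 596, 907, 381, 888, 139}.
deg(524) = 18; N(524) = {471, 547, 933, 128, 313, 808, 466, 353, 622, 937, 909, 596, 379, 426, 888, 648, 139, 863}.
Vertex 648 has 18 neighbors: 949, 471, 808, 466, 524, 654, 353, 244, 111, 623, 549, 596, 234, 379, 426, 907, 863, 836.
deg(575) = 18; N(575) = {547, 284, 933, 128, 313, 808, 466, 353, 778, 623, 549, 596, 234, 379, 381, 883, 938, 836}.
G on 37 vertices is 18-regular; SR(37,18,8,9) — a Paley graph.
spec(A) ≈ [18.0, 2.54138, -3.54138] (distinct, 5 d.p.).
With N=37: ϑ(G) = 37·(-(-sqrt(37)/2 - 1/2))/(18−(-sqrt(37)/2 - 1/2)) = sqrt(37).
≈ 6.0827625 (to 7 d.p.).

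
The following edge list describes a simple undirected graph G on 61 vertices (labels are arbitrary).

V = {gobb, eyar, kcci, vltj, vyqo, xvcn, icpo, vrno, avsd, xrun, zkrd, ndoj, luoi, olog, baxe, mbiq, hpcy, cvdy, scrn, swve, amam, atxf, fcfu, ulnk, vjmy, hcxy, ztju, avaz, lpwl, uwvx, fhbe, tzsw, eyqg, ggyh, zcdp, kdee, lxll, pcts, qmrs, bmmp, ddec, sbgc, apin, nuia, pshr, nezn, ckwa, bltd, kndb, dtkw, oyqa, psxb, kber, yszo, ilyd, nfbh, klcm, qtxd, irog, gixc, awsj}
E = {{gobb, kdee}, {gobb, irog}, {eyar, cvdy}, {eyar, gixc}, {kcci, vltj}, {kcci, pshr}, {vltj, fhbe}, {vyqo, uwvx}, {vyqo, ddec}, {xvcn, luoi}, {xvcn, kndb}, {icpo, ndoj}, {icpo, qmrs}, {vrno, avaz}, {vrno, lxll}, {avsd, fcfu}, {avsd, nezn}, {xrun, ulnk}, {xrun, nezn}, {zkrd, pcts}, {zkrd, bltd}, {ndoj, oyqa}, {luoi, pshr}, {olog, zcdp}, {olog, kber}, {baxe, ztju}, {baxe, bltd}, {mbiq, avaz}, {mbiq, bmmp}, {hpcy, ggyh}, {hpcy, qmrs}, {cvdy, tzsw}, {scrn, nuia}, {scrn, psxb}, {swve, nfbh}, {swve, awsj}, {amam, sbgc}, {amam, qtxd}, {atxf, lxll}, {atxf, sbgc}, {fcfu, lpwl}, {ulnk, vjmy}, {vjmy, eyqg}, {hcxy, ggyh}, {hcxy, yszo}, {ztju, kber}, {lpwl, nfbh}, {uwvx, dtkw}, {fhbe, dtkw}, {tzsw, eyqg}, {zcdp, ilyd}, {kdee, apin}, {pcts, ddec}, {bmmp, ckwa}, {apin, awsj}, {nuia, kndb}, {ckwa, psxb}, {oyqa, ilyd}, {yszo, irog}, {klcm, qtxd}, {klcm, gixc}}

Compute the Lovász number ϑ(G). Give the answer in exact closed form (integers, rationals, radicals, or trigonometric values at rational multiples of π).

61*cos(pi/61)/(cos(pi/61) + 1)

deg(nfbh) = 2; N(nfbh) = {swve, lpwl}.
N(psxb) = {scrn, ckwa}, |N(psxb)| = 2.
Vertex hcxy has 2 neighbors: ggyh, yszo.
N(zcdp) = {olog, ilyd}, |N(zcdp)| = 2.
deg(v) = 2 for all v (|V|=61); connected 2-regular on 61 ⇒ C_{61}.
Distinct eigenvalues (to 5 d.p.): [2.0, 1.9894, 1.95771, 1.90527, 1.83263, 1.74057, 1.63006, 1.50226, 1.35855, 1.20043, 1.02959, 0.84783, 0.65708, 0.45938, 0.2568, 0.0515, -0.15435, -0.35856, -0.55897, -0.75346, -0.93995, -1.11649, -1.28119, -1.4323, -1.56824, -1.68755, -1.78897, -1.87143, -1.93406, -1.97618, -1.99735].
Lovász (edge-transitive): ϑ = −61·(-2*cos(pi/61))/((2)−(-2*cos(pi/61))) = 61*cos(pi/61)/(cos(pi/61) + 1).
Numerically 30.4798.
α=30, χ(Ḡ)=31; ϑ=61*cos(pi/61)/(cos(pi/61) + 1) lies between (both strict).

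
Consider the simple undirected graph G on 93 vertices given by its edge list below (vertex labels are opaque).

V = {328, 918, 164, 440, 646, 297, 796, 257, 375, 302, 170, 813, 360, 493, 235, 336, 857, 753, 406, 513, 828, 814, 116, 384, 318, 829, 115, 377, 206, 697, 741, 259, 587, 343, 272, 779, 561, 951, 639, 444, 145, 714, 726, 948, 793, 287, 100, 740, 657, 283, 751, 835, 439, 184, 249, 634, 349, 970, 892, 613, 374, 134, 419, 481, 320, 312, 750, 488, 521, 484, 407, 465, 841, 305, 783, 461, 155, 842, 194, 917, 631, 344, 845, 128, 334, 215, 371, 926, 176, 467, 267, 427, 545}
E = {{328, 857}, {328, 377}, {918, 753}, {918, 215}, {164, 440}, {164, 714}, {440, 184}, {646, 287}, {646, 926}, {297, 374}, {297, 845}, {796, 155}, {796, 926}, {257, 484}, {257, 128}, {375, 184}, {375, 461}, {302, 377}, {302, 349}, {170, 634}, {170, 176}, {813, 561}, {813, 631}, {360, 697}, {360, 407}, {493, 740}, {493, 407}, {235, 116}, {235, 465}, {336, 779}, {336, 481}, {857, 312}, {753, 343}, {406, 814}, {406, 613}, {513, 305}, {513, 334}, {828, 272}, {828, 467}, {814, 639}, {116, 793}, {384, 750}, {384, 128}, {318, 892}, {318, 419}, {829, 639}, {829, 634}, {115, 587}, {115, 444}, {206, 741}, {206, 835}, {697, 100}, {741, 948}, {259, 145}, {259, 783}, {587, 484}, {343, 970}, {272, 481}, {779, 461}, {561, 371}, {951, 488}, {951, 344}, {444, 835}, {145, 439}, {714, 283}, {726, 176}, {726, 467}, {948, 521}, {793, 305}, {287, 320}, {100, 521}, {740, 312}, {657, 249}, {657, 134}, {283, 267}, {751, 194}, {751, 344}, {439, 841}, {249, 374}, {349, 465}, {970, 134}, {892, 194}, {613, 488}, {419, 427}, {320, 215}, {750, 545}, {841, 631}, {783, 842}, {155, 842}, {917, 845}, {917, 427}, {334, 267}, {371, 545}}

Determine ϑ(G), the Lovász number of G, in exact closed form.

93*cos(pi/93)/(cos(pi/93) + 1)

N(613) = {406, 488}, |N(613)| = 2.
N(349) = {302, 465}, |N(349)| = 2.
N(115) = {587, 444}, |N(115)| = 2.
Vertex 828 has 2 neighbors: 272, 467.
Regular of degree 2 on 93 vertices: the odd cycle C_{93}.
A has 47 distinct eigenvalues ≈ [2.0, 1.9954, 1.9818, 1.9591, 1.9274, 1.887, 1.8379, 1.7805, 1.7149, 1.6415, 1.5606, 1.4727, 1.3779, 1.2769, 1.1701, 1.0579, 0.9409, 0.8196, 0.6946, 0.5664, 0.4356, 0.3029, 0.1687, 0.0338, -0.1013, -0.2359, -0.3695, -0.5013, -0.6309, -0.7576, -0.8808, -1.0, -1.1146, -1.2242, -1.3282, -1.4261, -1.5175, -1.602, -1.6792, -1.7487, -1.8102, -1.8635, -1.9083, -1.9443, -1.9715, -1.9897, -1.9989].
With N=93: ϑ(G) = 93·(-(-1)*2*cos(pi/93))/(2−(-2*cos(pi/93))) = 93*cos(pi/93)/(cos(pi/93) + 1).
= 46.4867319… (decimal).
46 ≤ 93*cos(pi/93)/(cos(pi/93) + 1) ≤ 47: both strict.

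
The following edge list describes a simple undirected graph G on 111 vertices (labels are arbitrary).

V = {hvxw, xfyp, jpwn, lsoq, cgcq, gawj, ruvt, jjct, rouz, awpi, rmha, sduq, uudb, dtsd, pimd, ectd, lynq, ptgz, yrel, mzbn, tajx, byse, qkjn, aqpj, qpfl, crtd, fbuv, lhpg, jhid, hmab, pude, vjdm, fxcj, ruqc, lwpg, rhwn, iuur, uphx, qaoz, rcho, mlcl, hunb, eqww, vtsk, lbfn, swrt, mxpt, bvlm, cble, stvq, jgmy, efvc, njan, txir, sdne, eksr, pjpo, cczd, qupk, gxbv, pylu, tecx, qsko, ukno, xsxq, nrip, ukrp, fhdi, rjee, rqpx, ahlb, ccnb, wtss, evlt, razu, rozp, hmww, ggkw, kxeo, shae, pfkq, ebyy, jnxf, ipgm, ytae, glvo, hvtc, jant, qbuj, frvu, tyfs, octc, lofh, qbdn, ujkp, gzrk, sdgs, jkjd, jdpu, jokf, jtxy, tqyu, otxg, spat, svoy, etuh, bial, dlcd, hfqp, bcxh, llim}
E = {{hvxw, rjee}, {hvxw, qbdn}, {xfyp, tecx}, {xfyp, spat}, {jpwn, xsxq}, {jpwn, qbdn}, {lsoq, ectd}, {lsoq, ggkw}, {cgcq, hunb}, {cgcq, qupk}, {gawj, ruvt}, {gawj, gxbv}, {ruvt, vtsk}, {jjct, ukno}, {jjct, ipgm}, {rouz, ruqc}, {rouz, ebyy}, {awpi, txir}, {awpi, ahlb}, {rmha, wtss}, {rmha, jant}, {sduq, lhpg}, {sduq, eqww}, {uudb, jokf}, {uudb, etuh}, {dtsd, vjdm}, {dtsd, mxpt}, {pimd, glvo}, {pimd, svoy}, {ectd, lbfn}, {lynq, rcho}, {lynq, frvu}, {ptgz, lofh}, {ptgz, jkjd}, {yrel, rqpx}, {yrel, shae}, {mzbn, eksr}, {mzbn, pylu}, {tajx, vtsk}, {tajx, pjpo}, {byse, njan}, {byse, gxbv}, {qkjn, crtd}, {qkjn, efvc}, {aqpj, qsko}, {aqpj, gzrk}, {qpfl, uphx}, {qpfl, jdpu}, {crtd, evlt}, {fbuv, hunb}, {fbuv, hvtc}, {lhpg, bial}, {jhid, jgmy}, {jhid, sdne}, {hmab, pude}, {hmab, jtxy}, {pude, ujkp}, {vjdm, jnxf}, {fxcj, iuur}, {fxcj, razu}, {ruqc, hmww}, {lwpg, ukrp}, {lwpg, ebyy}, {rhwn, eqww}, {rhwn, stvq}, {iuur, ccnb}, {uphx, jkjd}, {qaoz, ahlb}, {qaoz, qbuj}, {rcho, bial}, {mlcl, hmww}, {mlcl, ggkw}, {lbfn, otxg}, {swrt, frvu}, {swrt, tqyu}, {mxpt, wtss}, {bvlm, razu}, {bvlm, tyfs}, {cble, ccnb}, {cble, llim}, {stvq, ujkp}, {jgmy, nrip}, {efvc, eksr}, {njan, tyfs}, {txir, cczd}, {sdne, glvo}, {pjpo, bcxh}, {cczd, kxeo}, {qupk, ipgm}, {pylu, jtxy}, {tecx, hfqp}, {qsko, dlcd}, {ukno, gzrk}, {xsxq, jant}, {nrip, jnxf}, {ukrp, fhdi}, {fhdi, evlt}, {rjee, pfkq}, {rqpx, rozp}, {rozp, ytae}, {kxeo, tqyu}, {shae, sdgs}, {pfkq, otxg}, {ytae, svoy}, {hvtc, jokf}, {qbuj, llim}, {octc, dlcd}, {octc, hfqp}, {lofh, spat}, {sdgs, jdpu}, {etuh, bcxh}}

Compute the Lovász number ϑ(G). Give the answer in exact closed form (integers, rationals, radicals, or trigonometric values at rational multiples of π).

Vertex hunb has 2 neighbors: cgcq, fbuv.
Vertex jokf has 2 neighbors: uudb, hvtc.
Vertex ptgz has 2 neighbors: lofh, jkjd.
Vertex dlcd has 2 neighbors: qsko, octc.
2-regular, N=111; the odd cycle C_{111}.
spec(A) ≈ [2.0, 1.996797, 1.987197, 1.971232, 1.948952, 1.920429, 1.885755, 1.84504, 1.798414, 1.746028, 1.688049, 1.624662, 1.556072, 1.482496, 1.404172, 1.321349, 1.234294, 1.143286, 1.048615, 0.950584, 0.849509, 0.745713, 0.639528, 0.531294, 0.421359, 0.310073, 0.197795, 0.084882, -0.028302, -0.141395, -0.254036, -0.365862, -0.476517, -0.585646, -0.692898, -0.797931, -0.900407, -1.0, -1.096389, -1.189266, -1.278334, -1.363307, -1.443912, -1.519892, -1.591004, -1.657019, -1.717727, -1.772931, -1.822457, -1.866145, -1.903855, -1.935466, -1.960877, -1.980007, -1.992795, -1.999199] (distinct, 6 d.p.).
Lovász (edge-transitive): ϑ = −111·(-2*cos(pi/111))/((2)−(-2*cos(pi/111))) = 111*cos(pi/111)/(cos(pi/111) + 1).
ϑ(G) ≈ 55.48888410.
α=55, χ(Ḡ)=56; ϑ=111*cos(pi/111)/(cos(pi/111) + 1) lies between (both strict).

111*cos(pi/111)/(cos(pi/111) + 1)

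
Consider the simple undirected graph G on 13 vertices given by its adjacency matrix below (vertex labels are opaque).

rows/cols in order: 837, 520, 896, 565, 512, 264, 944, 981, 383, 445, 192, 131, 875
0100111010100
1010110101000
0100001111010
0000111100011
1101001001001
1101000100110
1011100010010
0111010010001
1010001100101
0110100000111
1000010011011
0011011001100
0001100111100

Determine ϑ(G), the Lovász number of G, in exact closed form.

Vertex 445 has 6 neighbors: 520, 896, 512, 192, 131, 875.
N(520) = {837, 896, 512, 264, 981, 445}, |N(520)| = 6.
deg(131) = 6; N(131) = {896, 565, 264, 944, 445, 192}.
Vertex 383 has 6 neighbors: 837, 896, 944, 981, 192, 875.
deg(v) = 6 for all v (|V|=13); Paley(13): SR with (k,λ,μ)=(6,2,3).
The 3 distinct eigenvalues: [6.0, 1.30278, -2.30278].
Lovász: ϑ = −13(-sqrt(13)/2 - 1/2)/(6+-(-sqrt(13)/2 - 1/2)) = sqrt(13).
= 3.6056… (decimal).

sqrt(13)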